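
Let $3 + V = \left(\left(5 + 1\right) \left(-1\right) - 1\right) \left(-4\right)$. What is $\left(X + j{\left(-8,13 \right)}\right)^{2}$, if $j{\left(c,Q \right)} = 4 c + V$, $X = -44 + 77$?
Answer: $676$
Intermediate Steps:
$X = 33$
$V = 25$ ($V = -3 + \left(\left(5 + 1\right) \left(-1\right) - 1\right) \left(-4\right) = -3 + \left(6 \left(-1\right) - 1\right) \left(-4\right) = -3 + \left(-6 - 1\right) \left(-4\right) = -3 - -28 = -3 + 28 = 25$)
$j{\left(c,Q \right)} = 25 + 4 c$ ($j{\left(c,Q \right)} = 4 c + 25 = 25 + 4 c$)
$\left(X + j{\left(-8,13 \right)}\right)^{2} = \left(33 + \left(25 + 4 \left(-8\right)\right)\right)^{2} = \left(33 + \left(25 - 32\right)\right)^{2} = \left(33 - 7\right)^{2} = 26^{2} = 676$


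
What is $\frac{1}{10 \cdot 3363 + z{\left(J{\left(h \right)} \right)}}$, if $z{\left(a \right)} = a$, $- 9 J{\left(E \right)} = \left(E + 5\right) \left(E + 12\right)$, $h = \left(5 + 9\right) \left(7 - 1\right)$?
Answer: $\frac{3}{98042} \approx 3.0599 \cdot 10^{-5}$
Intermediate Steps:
$h = 84$ ($h = 14 \cdot 6 = 84$)
$J{\left(E \right)} = - \frac{\left(5 + E\right) \left(12 + E\right)}{9}$ ($J{\left(E \right)} = - \frac{\left(E + 5\right) \left(E + 12\right)}{9} = - \frac{\left(5 + E\right) \left(12 + E\right)}{9}$)
$\frac{1}{10 \cdot 3363 + z{\left(J{\left(h \right)} \right)}} = \frac{1}{10 \cdot 3363 - \left(\frac{496}{3} + 784\right)} = \frac{1}{33630 - \frac{2848}{3}} = \frac{1}{\frac{98042}{3}} = \frac{3}{98042}$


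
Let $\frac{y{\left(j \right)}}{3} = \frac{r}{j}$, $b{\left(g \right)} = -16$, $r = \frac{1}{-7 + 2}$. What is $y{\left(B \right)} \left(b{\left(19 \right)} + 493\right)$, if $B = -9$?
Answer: $\frac{159}{5} \approx 31.8$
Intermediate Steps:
$r = - \frac{1}{5}$ ($r = \frac{1}{-5} = - \frac{1}{5} \approx -0.2$)
$y{\left(j \right)} = - \frac{3}{5 j}$ ($y{\left(j \right)} = 3 \left(- \frac{1}{5 j}\right) = - \frac{3}{5 j}$)
$y{\left(B \right)} \left(b{\left(19 \right)} + 493\right) = - \frac{3}{5 \left(-9\right)} \left(-16 + 493\right) = \left(- \frac{3}{5}\right) \left(- \frac{1}{9}\right) 477 = \frac{1}{15} \cdot 477 = \frac{159}{5}$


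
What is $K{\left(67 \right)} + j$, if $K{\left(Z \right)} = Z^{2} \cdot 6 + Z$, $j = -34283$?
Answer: $-7282$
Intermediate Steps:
$K{\left(Z \right)} = Z + 6 Z^{2}$ ($K{\left(Z \right)} = 6 Z^{2} + Z = Z + 6 Z^{2}$)
$K{\left(67 \right)} + j = 67 \left(1 + 6 \cdot 67\right) - 34283 = 67 \left(1 + 402\right) - 34283 = 67 \cdot 403 - 34283 = 27001 - 34283 = -7282$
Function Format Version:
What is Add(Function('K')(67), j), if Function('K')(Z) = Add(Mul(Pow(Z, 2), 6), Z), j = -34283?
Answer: -7282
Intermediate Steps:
Function('K')(Z) = Add(Z, Mul(6, Pow(Z, 2))) (Function('K')(Z) = Add(Mul(6, Pow(Z, 2)), Z) = Add(Z, Mul(6, Pow(Z, 2))))
Add(Function('K')(67), j) = Add(Mul(67, Add(1, Mul(6, 67))), -34283) = Add(Mul(67, Add(1, 402)), -34283) = Add(Mul(67, 403), -34283) = Add(27001, -34283) = -7282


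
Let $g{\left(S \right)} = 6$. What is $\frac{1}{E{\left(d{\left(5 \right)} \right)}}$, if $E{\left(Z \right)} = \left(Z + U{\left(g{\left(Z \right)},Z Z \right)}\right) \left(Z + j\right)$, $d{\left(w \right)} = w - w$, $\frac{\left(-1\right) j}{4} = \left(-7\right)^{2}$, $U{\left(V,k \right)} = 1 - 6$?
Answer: $\frac{1}{980} \approx 0.0010204$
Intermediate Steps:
$U{\left(V,k \right)} = -5$
$j = -196$ ($j = - 4 \left(-7\right)^{2} = \left(-4\right) 49 = -196$)
$d{\left(w \right)} = 0$
$E{\left(Z \right)} = \left(-196 + Z\right) \left(-5 + Z\right)$ ($E{\left(Z \right)} = \left(Z - 5\right) \left(Z - 196\right) = \left(-5 + Z\right) \left(-196 + Z\right) = \left(-196 + Z\right) \left(-5 + Z\right)$)
$\frac{1}{E{\left(d{\left(5 \right)} \right)}} = \frac{1}{980 + 0^{2} - 0} = \frac{1}{980 + 0 + 0} = \frac{1}{980}$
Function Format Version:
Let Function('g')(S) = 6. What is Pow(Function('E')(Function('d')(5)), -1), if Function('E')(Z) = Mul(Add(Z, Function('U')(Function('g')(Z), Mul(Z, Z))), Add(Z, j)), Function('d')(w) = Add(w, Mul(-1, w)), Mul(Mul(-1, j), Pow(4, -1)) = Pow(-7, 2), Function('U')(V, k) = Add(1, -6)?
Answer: Rational(1, 980) ≈ 0.0010204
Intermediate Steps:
Function('U')(V, k) = -5
j = -196 (j = Mul(-4, Pow(-7, 2)) = Mul(-4, 49) = -196)
Function('d')(w) = 0
Function('E')(Z) = Mul(Add(-196, Z), Add(-5, Z)) (Function('E')(Z) = Mul(Add(Z, -5), Add(Z, -196)) = Mul(Add(-5, Z), Add(-196, Z)) = Mul(Add(-196, Z), Add(-5, Z)))
Pow(Function('E')(Function('d')(5)), -1) = Pow(Add(980, Pow(0, 2), Mul(-201, 0)), -1) = Pow(Add(980, 0, 0), -1) = Pow(980, -1) = Rational(1, 980)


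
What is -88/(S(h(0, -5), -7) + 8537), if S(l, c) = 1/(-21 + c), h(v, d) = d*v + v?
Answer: -2464/239035 ≈ -0.010308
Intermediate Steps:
h(v, d) = v + d*v
-88/(S(h(0, -5), -7) + 8537) = -88/(1/(-21 - 7) + 8537) = -88/(1/(-28) + 8537) = -88/(-1/28 + 8537) = -88/239035/28 = -88*28/239035 = -2464/239035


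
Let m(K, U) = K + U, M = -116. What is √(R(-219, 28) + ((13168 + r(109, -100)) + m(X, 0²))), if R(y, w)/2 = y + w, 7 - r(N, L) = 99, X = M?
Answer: √12578 ≈ 112.15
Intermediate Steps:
X = -116
r(N, L) = -92 (r(N, L) = 7 - 1*99 = 7 - 99 = -92)
R(y, w) = 2*w + 2*y (R(y, w) = 2*(y + w) = 2*(w + y) = 2*w + 2*y)
√(R(-219, 28) + ((13168 + r(109, -100)) + m(X, 0²))) = √((2*28 + 2*(-219)) + ((13168 - 92) + (-116 + 0²))) = √((56 - 438) + (13076 + (-116 + 0))) = √(-382 + (13076 - 116)) = √(-382 + 12960) = √12578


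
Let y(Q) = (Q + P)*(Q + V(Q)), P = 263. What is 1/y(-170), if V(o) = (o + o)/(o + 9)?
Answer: -161/2513790 ≈ -6.4047e-5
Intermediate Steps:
V(o) = 2*o/(9 + o) (V(o) = (2*o)/(9 + o) = 2*o/(9 + o))
y(Q) = (263 + Q)*(Q + 2*Q/(9 + Q)) (y(Q) = (Q + 263)*(Q + 2*Q/(9 + Q)) = (263 + Q)*(Q + 2*Q/(9 + Q)))
1/y(-170) = 1/(-170*(2893 + (-170)**2 + 274*(-170))/(9 - 170)) = 1/(-170*(2893 + 28900 - 46580)/(-161)) = 1/(-170*(-1/161)*(-14787)) = 1/(-2513790/161) = -161/2513790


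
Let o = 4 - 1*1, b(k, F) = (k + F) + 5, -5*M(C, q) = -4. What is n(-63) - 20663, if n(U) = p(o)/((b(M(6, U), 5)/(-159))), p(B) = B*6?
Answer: -20928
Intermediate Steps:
M(C, q) = ⅘ (M(C, q) = -⅕*(-4) = ⅘)
b(k, F) = 5 + F + k (b(k, F) = (F + k) + 5 = 5 + F + k)
o = 3 (o = 4 - 1 = 3)
p(B) = 6*B
n(U) = -265 (n(U) = (6*3)/(((5 + 5 + ⅘)/(-159))) = 18/(((54/5)*(-1/159))) = 18/(-18/265) = 18*(-265/18) = -265)
n(-63) - 20663 = -265 - 20663 = -20928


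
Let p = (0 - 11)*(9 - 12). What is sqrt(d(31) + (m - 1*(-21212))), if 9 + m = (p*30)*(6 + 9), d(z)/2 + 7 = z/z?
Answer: sqrt(36041) ≈ 189.84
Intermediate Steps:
d(z) = -12 (d(z) = -14 + 2*(z/z) = -14 + 2*1 = -14 + 2 = -12)
p = 33 (p = -11*(-3) = 33)
m = 14841 (m = -9 + (33*30)*(6 + 9) = -9 + 990*15 = -9 + 14850 = 14841)
sqrt(d(31) + (m - 1*(-21212))) = sqrt(-12 + (14841 - 1*(-21212))) = sqrt(-12 + (14841 + 21212)) = sqrt(-12 + 36053) = sqrt(36041)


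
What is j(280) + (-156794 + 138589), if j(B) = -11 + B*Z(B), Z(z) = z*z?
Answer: 21933784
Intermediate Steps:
Z(z) = z**2
j(B) = -11 + B**3 (j(B) = -11 + B*B**2 = -11 + B**3)
j(280) + (-156794 + 138589) = (-11 + 280**3) + (-156794 + 138589) = (-11 + 21952000) - 18205 = 21951989 - 18205 = 21933784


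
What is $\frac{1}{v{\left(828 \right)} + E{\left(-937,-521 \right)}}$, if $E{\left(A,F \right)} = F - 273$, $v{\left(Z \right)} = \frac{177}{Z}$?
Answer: $- \frac{276}{219085} \approx -0.0012598$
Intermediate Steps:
$E{\left(A,F \right)} = -273 + F$
$\frac{1}{v{\left(828 \right)} + E{\left(-937,-521 \right)}} = \frac{1}{\frac{177}{828} - 794} = \frac{1}{177 \cdot \frac{1}{828} - 794} = \frac{1}{\frac{59}{276} - 794} = \frac{1}{- \frac{219085}{276}} = - \frac{276}{219085}$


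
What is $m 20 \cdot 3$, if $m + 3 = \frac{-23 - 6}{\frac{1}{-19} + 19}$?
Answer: $- \frac{1631}{6} \approx -271.83$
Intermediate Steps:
$m = - \frac{1631}{360}$ ($m = -3 + \frac{-23 - 6}{\frac{1}{-19} + 19} = -3 - \frac{29}{- \frac{1}{19} + 19} = -3 - \frac{29}{\frac{360}{19}} = -3 - \frac{551}{360} = - \frac{1631}{360} \approx -4.5306$)
$m 20 \cdot 3 = \left(- \frac{1631}{360}\right) 20 \cdot 3 = \left(- \frac{1631}{18}\right) 3 = - \frac{1631}{6}$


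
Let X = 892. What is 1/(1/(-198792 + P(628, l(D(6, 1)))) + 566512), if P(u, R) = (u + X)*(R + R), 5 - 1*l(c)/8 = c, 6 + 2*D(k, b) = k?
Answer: 77192/43730194303 ≈ 1.7652e-6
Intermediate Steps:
D(k, b) = -3 + k/2
l(c) = 40 - 8*c
P(u, R) = 2*R*(892 + u) (P(u, R) = (u + 892)*(R + R) = (892 + u)*(2*R) = 2*R*(892 + u))
1/(1/(-198792 + P(628, l(D(6, 1)))) + 566512) = 1/(1/(-198792 + 2*(40 - 8*(-3 + (1/2)*6))*(892 + 628)) + 566512) = 1/(1/(-198792 + 2*(40 - 8*(-3 + 3))*1520) + 566512) = 1/(1/(-198792 + 2*(40 - 8*0)*1520) + 566512) = 1/(1/(-198792 + 2*(40 + 0)*1520) + 566512) = 1/(1/(-198792 + 2*40*1520) + 566512) = 1/(1/(-198792 + 121600) + 566512) = 1/(1/(-77192) + 566512) = 1/(-1/77192 + 566512) = 1/(43730194303/77192) = 77192/43730194303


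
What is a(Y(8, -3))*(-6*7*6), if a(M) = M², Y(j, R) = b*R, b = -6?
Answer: -81648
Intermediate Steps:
Y(j, R) = -6*R
a(Y(8, -3))*(-6*7*6) = (-6*(-3))²*(-6*7*6) = 18²*(-42*6) = 324*(-252) = -81648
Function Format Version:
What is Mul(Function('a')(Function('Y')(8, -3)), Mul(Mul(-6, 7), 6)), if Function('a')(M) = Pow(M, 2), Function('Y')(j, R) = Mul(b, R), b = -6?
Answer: -81648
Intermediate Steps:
Function('Y')(j, R) = Mul(-6, R)
Mul(Function('a')(Function('Y')(8, -3)), Mul(Mul(-6, 7), 6)) = Mul(Pow(Mul(-6, -3), 2), Mul(Mul(-6, 7), 6)) = Mul(Pow(18, 2), Mul(-42, 6)) = Mul(324, -252) = -81648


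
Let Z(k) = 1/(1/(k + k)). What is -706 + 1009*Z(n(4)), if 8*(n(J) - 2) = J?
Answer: 4339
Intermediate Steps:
n(J) = 2 + J/8
Z(k) = 2*k (Z(k) = 1/(1/(2*k)) = 2*k)
-706 + 1009*Z(n(4)) = -706 + 1009*(2*(2 + (⅛)*4)) = -706 + 1009*(2*(2 + ½)) = -706 + 1009*(2*(5/2)) = -706 + 1009*5 = -706 + 5045 = 4339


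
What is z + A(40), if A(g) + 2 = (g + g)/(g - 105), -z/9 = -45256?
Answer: 5294910/13 ≈ 4.0730e+5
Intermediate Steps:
z = 407304 (z = -9*(-45256) = 407304)
A(g) = -2 + 2*g/(-105 + g) (A(g) = -2 + (g + g)/(g - 105) = -2 + (2*g)/(-105 + g) = -2 + 2*g/(-105 + g))
z + A(40) = 407304 + 210/(-105 + 40) = 407304 + 210/(-65) = 407304 + 210*(-1/65) = 407304 - 42/13 = 5294910/13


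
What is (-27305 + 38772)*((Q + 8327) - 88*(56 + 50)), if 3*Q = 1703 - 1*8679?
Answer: -114429193/3 ≈ -3.8143e+7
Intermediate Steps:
Q = -6976/3 (Q = (1703 - 1*8679)/3 = (1703 - 8679)/3 = (⅓)*(-6976) = -6976/3 ≈ -2325.3)
(-27305 + 38772)*((Q + 8327) - 88*(56 + 50)) = (-27305 + 38772)*((-6976/3 + 8327) - 88*(56 + 50)) = 11467*(18005/3 - 88*106) = 11467*(18005/3 - 9328) = 11467*(-9979/3) = -114429193/3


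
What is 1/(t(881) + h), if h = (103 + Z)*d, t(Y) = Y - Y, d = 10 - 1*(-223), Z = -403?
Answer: -1/69900 ≈ -1.4306e-5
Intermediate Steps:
d = 233 (d = 10 + 223 = 233)
t(Y) = 0
h = -69900 (h = (103 - 403)*233 = -300*233 = -69900)
1/(t(881) + h) = 1/(0 - 69900) = 1/(-69900) = -1/69900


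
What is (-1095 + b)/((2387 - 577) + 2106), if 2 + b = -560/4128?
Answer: -283061/1010328 ≈ -0.28017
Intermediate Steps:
b = -551/258 (b = -2 - 560/4128 = -2 - 560*1/4128 = -2 - 35/258 = -551/258 ≈ -2.1357)
(-1095 + b)/((2387 - 577) + 2106) = (-1095 - 551/258)/((2387 - 577) + 2106) = -283061/(258*(1810 + 2106)) = -283061/258/3916 = -283061/258*1/3916 = -283061/1010328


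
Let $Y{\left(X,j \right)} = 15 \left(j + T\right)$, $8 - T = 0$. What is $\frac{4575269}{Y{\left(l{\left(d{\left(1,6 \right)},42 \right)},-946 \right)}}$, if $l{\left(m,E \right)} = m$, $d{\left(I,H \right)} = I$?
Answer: $- \frac{4575269}{14070} \approx -325.18$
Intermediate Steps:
$T = 8$ ($T = 8 - 0 = 8 + 0 = 8$)
$Y{\left(X,j \right)} = 120 + 15 j$ ($Y{\left(X,j \right)} = 15 \left(j + 8\right) = 15 \left(8 + j\right) = 120 + 15 j$)
$\frac{4575269}{Y{\left(l{\left(d{\left(1,6 \right)},42 \right)},-946 \right)}} = \frac{4575269}{120 + 15 \left(-946\right)} = \frac{4575269}{120 - 14190} = \frac{4575269}{-14070} = 4575269 \left(- \frac{1}{14070}\right) = - \frac{4575269}{14070}$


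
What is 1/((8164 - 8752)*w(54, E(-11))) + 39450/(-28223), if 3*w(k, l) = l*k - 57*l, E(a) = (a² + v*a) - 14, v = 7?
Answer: -695869777/497853720 ≈ -1.3977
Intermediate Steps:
E(a) = -14 + a² + 7*a (E(a) = (a² + 7*a) - 14 = -14 + a² + 7*a)
w(k, l) = -19*l + k*l/3 (w(k, l) = (l*k - 57*l)/3 = (k*l - 57*l)/3 = (-57*l + k*l)/3 = -19*l + k*l/3)
1/((8164 - 8752)*w(54, E(-11))) + 39450/(-28223) = 1/((8164 - 8752)*(((-14 + (-11)² + 7*(-11))*(-57 + 54)/3))) + 39450/(-28223) = 1/((-588)*(((⅓)*(-14 + 121 - 77)*(-3)))) + 39450*(-1/28223) = -1/(588*((⅓)*30*(-3))) - 39450/28223 = -1/588/(-30) - 39450/28223 = -1/588*(-1/30) - 39450/28223 = 1/17640 - 39450/28223 = -695869777/497853720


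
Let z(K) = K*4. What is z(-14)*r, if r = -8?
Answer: 448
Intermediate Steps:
z(K) = 4*K
z(-14)*r = (4*(-14))*(-8) = -56*(-8) = 448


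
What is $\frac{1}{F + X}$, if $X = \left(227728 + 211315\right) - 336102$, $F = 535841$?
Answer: $\frac{1}{638782} \approx 1.5655 \cdot 10^{-6}$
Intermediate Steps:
$X = 102941$ ($X = 439043 - 336102 = 102941$)
$\frac{1}{F + X} = \frac{1}{535841 + 102941} = \frac{1}{638782}$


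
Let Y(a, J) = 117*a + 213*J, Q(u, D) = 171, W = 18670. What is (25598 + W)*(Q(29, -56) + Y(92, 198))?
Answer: 2351029212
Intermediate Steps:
(25598 + W)*(Q(29, -56) + Y(92, 198)) = (25598 + 18670)*(171 + (117*92 + 213*198)) = 44268*(171 + (10764 + 42174)) = 44268*(171 + 52938) = 44268*53109 = 2351029212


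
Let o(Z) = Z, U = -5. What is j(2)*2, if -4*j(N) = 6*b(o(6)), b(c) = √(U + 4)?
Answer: -3*I ≈ -3.0*I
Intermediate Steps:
b(c) = I (b(c) = √(-5 + 4) = √(-1) = I)
j(N) = -3*I/2
j(2)*2 = -3*I/2*2 = -3*I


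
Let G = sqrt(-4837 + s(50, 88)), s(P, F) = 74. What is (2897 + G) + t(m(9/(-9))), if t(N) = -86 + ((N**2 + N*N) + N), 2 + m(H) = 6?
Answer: 2847 + I*sqrt(4763) ≈ 2847.0 + 69.015*I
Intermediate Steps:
m(H) = 4 (m(H) = -2 + 6 = 4)
G = I*sqrt(4763) (G = sqrt(-4837 + 74) = sqrt(-4763) = I*sqrt(4763) ≈ 69.015*I)
t(N) = -86 + N + 2*N**2 (t(N) = -86 + ((N**2 + N**2) + N) = -86 + (2*N**2 + N) = -86 + (N + 2*N**2) = -86 + N + 2*N**2)
(2897 + G) + t(m(9/(-9))) = (2897 + I*sqrt(4763)) + (-86 + 4 + 2*4**2) = (2897 + I*sqrt(4763)) + (-86 + 4 + 2*16) = (2897 + I*sqrt(4763)) + (-86 + 4 + 32) = (2897 + I*sqrt(4763)) - 50 = 2847 + I*sqrt(4763)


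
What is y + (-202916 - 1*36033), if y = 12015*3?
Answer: -202904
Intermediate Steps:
y = 36045
y + (-202916 - 1*36033) = 36045 + (-202916 - 1*36033) = 36045 + (-202916 - 36033) = 36045 - 238949 = -202904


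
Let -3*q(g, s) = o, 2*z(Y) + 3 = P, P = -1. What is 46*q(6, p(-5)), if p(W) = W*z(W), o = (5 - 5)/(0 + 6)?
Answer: 0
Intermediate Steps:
z(Y) = -2 (z(Y) = -3/2 + (½)*(-1) = -3/2 - ½ = -2)
o = 0 (o = 0/6 = 0*(⅙) = 0)
p(W) = -2*W (p(W) = W*(-2) = -2*W)
q(g, s) = 0 (q(g, s) = -⅓*0 = 0)
46*q(6, p(-5)) = 46*0 = 0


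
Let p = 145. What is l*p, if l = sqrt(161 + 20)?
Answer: 145*sqrt(181) ≈ 1950.8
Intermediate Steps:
l = sqrt(181) ≈ 13.454
l*p = sqrt(181)*145 = 145*sqrt(181)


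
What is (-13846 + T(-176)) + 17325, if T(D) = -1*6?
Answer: 3473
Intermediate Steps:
T(D) = -6
(-13846 + T(-176)) + 17325 = (-13846 - 6) + 17325 = -13852 + 17325 = 3473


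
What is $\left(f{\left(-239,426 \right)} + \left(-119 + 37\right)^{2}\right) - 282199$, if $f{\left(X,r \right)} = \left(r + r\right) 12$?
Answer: $-265251$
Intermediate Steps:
$f{\left(X,r \right)} = 24 r$ ($f{\left(X,r \right)} = 2 r 12 = 24 r$)
$\left(f{\left(-239,426 \right)} + \left(-119 + 37\right)^{2}\right) - 282199 = \left(24 \cdot 426 + \left(-119 + 37\right)^{2}\right) - 282199 = \left(10224 + \left(-82\right)^{2}\right) - 282199 = \left(10224 + 6724\right) - 282199 = 16948 - 282199 = -265251$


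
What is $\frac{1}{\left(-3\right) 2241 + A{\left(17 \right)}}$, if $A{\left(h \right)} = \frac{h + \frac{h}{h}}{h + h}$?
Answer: $- \frac{17}{114282} \approx -0.00014875$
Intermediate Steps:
$A{\left(h \right)} = \frac{1 + h}{2 h}$ ($A{\left(h \right)} = \frac{h + 1}{2 h} = \left(1 + h\right) \frac{1}{2 h} = \frac{1 + h}{2 h}$)
$\frac{1}{\left(-3\right) 2241 + A{\left(17 \right)}} = \frac{1}{\left(-3\right) 2241 + \frac{1 + 17}{2 \cdot 17}} = \frac{1}{-6723 + \frac{1}{2} \cdot \frac{1}{17} \cdot 18} = \frac{1}{-6723 + \frac{9}{17}} = \frac{1}{- \frac{114282}{17}} = - \frac{17}{114282}$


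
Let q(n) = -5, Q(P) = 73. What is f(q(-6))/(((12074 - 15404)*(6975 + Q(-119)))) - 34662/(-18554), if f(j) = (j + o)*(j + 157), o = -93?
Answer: 25430874202/13608106605 ≈ 1.8688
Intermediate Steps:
f(j) = (-93 + j)*(157 + j) (f(j) = (j - 93)*(j + 157) = (-93 + j)*(157 + j))
f(q(-6))/(((12074 - 15404)*(6975 + Q(-119)))) - 34662/(-18554) = (-14601 + (-5)² + 64*(-5))/(((12074 - 15404)*(6975 + 73))) - 34662/(-18554) = (-14601 + 25 - 320)/((-3330*7048)) - 34662*(-1/18554) = -14896/(-23469840) + 17331/9277 = -14896*(-1/23469840) + 17331/9277 = 931/1466865 + 17331/9277 = 25430874202/13608106605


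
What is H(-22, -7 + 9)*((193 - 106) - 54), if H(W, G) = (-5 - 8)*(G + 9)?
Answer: -4719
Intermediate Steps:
H(W, G) = -117 - 13*G (H(W, G) = -13*(9 + G) = -117 - 13*G)
H(-22, -7 + 9)*((193 - 106) - 54) = (-117 - 13*(-7 + 9))*((193 - 106) - 54) = (-117 - 13*2)*(87 - 54) = (-117 - 26)*33 = -143*33 = -4719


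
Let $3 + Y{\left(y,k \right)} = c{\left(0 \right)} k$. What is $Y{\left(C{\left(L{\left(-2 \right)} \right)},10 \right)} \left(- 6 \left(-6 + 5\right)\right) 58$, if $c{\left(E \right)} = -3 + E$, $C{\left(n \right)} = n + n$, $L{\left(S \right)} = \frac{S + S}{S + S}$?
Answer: $-11484$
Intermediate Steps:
$L{\left(S \right)} = 1$ ($L{\left(S \right)} = \frac{2 S}{2 S} = 2 S \frac{1}{2 S} = 1$)
$C{\left(n \right)} = 2 n$
$Y{\left(y,k \right)} = -3 - 3 k$ ($Y{\left(y,k \right)} = -3 + \left(-3 + 0\right) k = -3 - 3 k$)
$Y{\left(C{\left(L{\left(-2 \right)} \right)},10 \right)} \left(- 6 \left(-6 + 5\right)\right) 58 = \left(-3 - 30\right) \left(- 6 \left(-6 + 5\right)\right) 58 = \left(-3 - 30\right) \left(\left(-6\right) \left(-1\right)\right) 58 = \left(-33\right) 6 \cdot 58 = \left(-198\right) 58 = -11484$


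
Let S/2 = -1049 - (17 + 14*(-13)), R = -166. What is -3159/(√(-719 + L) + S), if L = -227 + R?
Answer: 232713/130289 + 1053*I*√278/521156 ≈ 1.7861 + 0.033689*I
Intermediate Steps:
S = -1768 (S = 2*(-1049 - (17 + 14*(-13))) = 2*(-1049 - (17 - 182)) = 2*(-1049 - 1*(-165)) = 2*(-1049 + 165) = 2*(-884) = -1768)
L = -393 (L = -227 - 166 = -393)
-3159/(√(-719 + L) + S) = -3159/(√(-719 - 393) - 1768) = -3159/(√(-1112) - 1768) = -3159/(2*I*√278 - 1768) = -3159/(-1768 + 2*I*√278)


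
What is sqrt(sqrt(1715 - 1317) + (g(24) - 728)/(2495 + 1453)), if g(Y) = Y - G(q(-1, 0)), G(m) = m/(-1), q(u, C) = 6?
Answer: sqrt(-688926 + 3896676*sqrt(398))/1974 ≈ 4.4467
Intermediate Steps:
G(m) = -m (G(m) = m*(-1) = -m)
g(Y) = 6 + Y (g(Y) = Y - (-1)*6 = Y - 1*(-6) = Y + 6 = 6 + Y)
sqrt(sqrt(1715 - 1317) + (g(24) - 728)/(2495 + 1453)) = sqrt(sqrt(1715 - 1317) + ((6 + 24) - 728)/(2495 + 1453)) = sqrt(sqrt(398) + (30 - 728)/3948) = sqrt(sqrt(398) - 698*1/3948) = sqrt(sqrt(398) - 349/1974) = sqrt(-349/1974 + sqrt(398))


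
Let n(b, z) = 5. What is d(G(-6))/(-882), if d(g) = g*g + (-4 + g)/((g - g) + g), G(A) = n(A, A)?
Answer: -1/35 ≈ -0.028571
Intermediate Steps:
G(A) = 5
d(g) = g**2 + (-4 + g)/g (d(g) = g**2 + (-4 + g)/(0 + g) = g**2 + (-4 + g)/g)
d(G(-6))/(-882) = ((-4 + 5 + 5**3)/5)/(-882) = ((-4 + 5 + 125)/5)*(-1/882) = ((1/5)*126)*(-1/882) = (126/5)*(-1/882) = -1/35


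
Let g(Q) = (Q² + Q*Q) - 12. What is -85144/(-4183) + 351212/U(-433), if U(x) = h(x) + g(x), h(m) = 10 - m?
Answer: 33432943692/1570335847 ≈ 21.290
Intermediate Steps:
g(Q) = -12 + 2*Q² (g(Q) = (Q² + Q²) - 12 = 2*Q² - 12 = -12 + 2*Q²)
U(x) = -2 - x + 2*x² (U(x) = (10 - x) + (-12 + 2*x²) = -2 - x + 2*x²)
-85144/(-4183) + 351212/U(-433) = -85144/(-4183) + 351212/(-2 - 1*(-433) + 2*(-433)²) = -85144*(-1/4183) + 351212/(-2 + 433 + 2*187489) = 85144/4183 + 351212/(-2 + 433 + 374978) = 85144/4183 + 351212/375409 = 33432943692/1570335847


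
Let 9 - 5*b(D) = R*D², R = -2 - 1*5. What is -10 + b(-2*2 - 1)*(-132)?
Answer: -24338/5 ≈ -4867.6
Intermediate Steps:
R = -7 (R = -2 - 5 = -7)
b(D) = 9/5 + 7*D²/5 (b(D) = 9/5 - (-7)*D²/5 = 9/5 + 7*D²/5)
-10 + b(-2*2 - 1)*(-132) = -10 + (9/5 + 7*(-2*2 - 1)²/5)*(-132) = -10 + (9/5 + 7*(-4 - 1)²/5)*(-132) = -10 + (9/5 + (7/5)*(-5)²)*(-132) = -10 + (9/5 + (7/5)*25)*(-132) = -10 + (9/5 + 35)*(-132) = -10 + (184/5)*(-132) = -10 - 24288/5 = -24338/5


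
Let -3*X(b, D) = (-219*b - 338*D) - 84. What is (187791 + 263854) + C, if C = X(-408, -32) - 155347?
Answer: 788810/3 ≈ 2.6294e+5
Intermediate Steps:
X(b, D) = 28 + 73*b + 338*D/3 (X(b, D) = -((-219*b - 338*D) - 84)/3 = -((-338*D - 219*b) - 84)/3 = -(-84 - 338*D - 219*b)/3 = 28 + 73*b + 338*D/3)
C = -566125/3 (C = (28 + 73*(-408) + (338/3)*(-32)) - 155347 = (28 - 29784 - 10816/3) - 155347 = -100084/3 - 155347 = -566125/3 ≈ -1.8871e+5)
(187791 + 263854) + C = (187791 + 263854) - 566125/3 = 451645 - 566125/3 = 788810/3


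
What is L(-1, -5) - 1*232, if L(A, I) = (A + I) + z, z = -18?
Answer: -256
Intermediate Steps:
L(A, I) = -18 + A + I (L(A, I) = (A + I) - 18 = -18 + A + I)
L(-1, -5) - 1*232 = (-18 - 1 - 5) - 1*232 = -24 - 232 = -256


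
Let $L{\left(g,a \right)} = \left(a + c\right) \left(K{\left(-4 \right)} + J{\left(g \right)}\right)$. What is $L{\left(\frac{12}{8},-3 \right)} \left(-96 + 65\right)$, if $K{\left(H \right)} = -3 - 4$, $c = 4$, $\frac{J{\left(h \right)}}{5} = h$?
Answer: $- \frac{31}{2} \approx -15.5$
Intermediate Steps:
$J{\left(h \right)} = 5 h$
$K{\left(H \right)} = -7$ ($K{\left(H \right)} = -3 - 4 = -7$)
$L{\left(g,a \right)} = \left(-7 + 5 g\right) \left(4 + a\right)$ ($L{\left(g,a \right)} = \left(a + 4\right) \left(-7 + 5 g\right) = \left(4 + a\right) \left(-7 + 5 g\right) = \left(-7 + 5 g\right) \left(4 + a\right)$)
$L{\left(\frac{12}{8},-3 \right)} \left(-96 + 65\right) = \left(-28 - -21 + 20 \cdot \frac{12}{8} + 5 \left(-3\right) \frac{12}{8}\right) \left(-96 + 65\right) = \left(-28 + 21 + 20 \cdot 12 \cdot \frac{1}{8} + 5 \left(-3\right) 12 \cdot \frac{1}{8}\right) \left(-31\right) = \left(-28 + 21 + 20 \cdot \frac{3}{2} + 5 \left(-3\right) \frac{3}{2}\right) \left(-31\right) = \left(-28 + 21 + 30 - \frac{45}{2}\right) \left(-31\right) = \frac{1}{2} \left(-31\right) = - \frac{31}{2}$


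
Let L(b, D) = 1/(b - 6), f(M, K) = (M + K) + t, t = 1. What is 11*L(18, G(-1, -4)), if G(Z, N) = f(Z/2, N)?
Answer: 11/12 ≈ 0.91667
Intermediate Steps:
f(M, K) = 1 + K + M (f(M, K) = (M + K) + 1 = (K + M) + 1 = 1 + K + M)
G(Z, N) = 1 + N + Z/2
L(b, D) = 1/(-6 + b)
11*L(18, G(-1, -4)) = 11/(-6 + 18) = 11/12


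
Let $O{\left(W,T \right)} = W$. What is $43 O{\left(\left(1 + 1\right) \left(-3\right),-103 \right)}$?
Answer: $-258$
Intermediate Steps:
$43 O{\left(\left(1 + 1\right) \left(-3\right),-103 \right)} = 43 \left(1 + 1\right) \left(-3\right) = 43 \cdot 2 \left(-3\right) = 43 \left(-6\right) = -258$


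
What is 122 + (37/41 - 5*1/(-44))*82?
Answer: 4517/22 ≈ 205.32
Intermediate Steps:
122 + (37/41 - 5*1/(-44))*82 = 122 + (37*(1/41) - 5*(-1/44))*82 = 122 + (37/41 + 5/44)*82 = 122 + (1833/1804)*82 = 122 + 1833/22 = 4517/22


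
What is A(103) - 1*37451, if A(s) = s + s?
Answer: -37245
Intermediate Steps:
A(s) = 2*s
A(103) - 1*37451 = 2*103 - 1*37451 = 206 - 37451 = -37245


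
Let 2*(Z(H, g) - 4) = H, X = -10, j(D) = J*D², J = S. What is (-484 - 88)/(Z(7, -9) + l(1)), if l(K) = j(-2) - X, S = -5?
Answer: 1144/5 ≈ 228.80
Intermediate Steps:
J = -5
j(D) = -5*D²
Z(H, g) = 4 + H/2
l(K) = -10 (l(K) = -5*(-2)² - 1*(-10) = -5*4 + 10 = -20 + 10 = -10)
(-484 - 88)/(Z(7, -9) + l(1)) = (-484 - 88)/((4 + (½)*7) - 10) = -572/((4 + 7/2) - 10) = -572/(15/2 - 10) = -572/(-5/2) = -572*(-⅖) = 1144/5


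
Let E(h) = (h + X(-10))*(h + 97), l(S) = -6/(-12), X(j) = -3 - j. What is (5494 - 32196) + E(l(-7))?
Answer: -103883/4 ≈ -25971.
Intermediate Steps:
l(S) = ½ (l(S) = -6*(-1/12) = ½)
E(h) = (7 + h)*(97 + h) (E(h) = (h + (-3 - 1*(-10)))*(h + 97) = (h + (-3 + 10))*(97 + h) = (h + 7)*(97 + h) = (7 + h)*(97 + h))
(5494 - 32196) + E(l(-7)) = (5494 - 32196) + (679 + (½)² + 104*(½)) = -26702 + (679 + ¼ + 52) = -26702 + 2925/4 = -103883/4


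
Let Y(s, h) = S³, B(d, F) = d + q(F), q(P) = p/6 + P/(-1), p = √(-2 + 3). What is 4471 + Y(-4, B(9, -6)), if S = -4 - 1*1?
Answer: 4346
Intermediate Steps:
p = 1 (p = √1 = 1)
q(P) = ⅙ - P (q(P) = 1/6 + P/(-1) = 1*(⅙) + P*(-1) = ⅙ - P)
S = -5 (S = -4 - 1 = -5)
B(d, F) = ⅙ + d - F (B(d, F) = d + (⅙ - F) = ⅙ + d - F)
Y(s, h) = -125 (Y(s, h) = (-5)³ = -125)
4471 + Y(-4, B(9, -6)) = 4471 - 125 = 4346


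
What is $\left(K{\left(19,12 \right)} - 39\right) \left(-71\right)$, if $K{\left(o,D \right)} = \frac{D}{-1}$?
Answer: $3621$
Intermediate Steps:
$K{\left(o,D \right)} = - D$ ($K{\left(o,D \right)} = D \left(-1\right) = - D$)
$\left(K{\left(19,12 \right)} - 39\right) \left(-71\right) = \left(\left(-1\right) 12 - 39\right) \left(-71\right) = \left(-12 - 39\right) \left(-71\right) = \left(-51\right) \left(-71\right) = 3621$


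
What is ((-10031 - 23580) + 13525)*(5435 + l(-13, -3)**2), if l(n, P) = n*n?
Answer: -682843656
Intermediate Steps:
l(n, P) = n**2
((-10031 - 23580) + 13525)*(5435 + l(-13, -3)**2) = ((-10031 - 23580) + 13525)*(5435 + ((-13)**2)**2) = (-33611 + 13525)*(5435 + 169**2) = -20086*(5435 + 28561) = -20086*33996 = -682843656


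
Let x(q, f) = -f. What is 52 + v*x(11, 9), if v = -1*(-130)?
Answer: -1118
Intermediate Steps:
v = 130
52 + v*x(11, 9) = 52 + 130*(-1*9) = 52 + 130*(-9) = 52 - 1170 = -1118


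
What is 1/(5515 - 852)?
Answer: 1/4663 ≈ 0.00021445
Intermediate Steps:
1/(5515 - 852) = 1/4663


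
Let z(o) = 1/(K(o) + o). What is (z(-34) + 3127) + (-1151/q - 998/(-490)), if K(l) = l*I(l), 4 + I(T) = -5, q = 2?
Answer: 170167933/66640 ≈ 2553.5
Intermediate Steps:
I(T) = -9 (I(T) = -4 - 5 = -9)
K(l) = -9*l (K(l) = l*(-9) = -9*l)
z(o) = -1/(8*o) (z(o) = 1/(-9*o + o) = 1/(-8*o) = -1/(8*o))
(z(-34) + 3127) + (-1151/q - 998/(-490)) = (-⅛/(-34) + 3127) + (-1151/2 - 998/(-490)) = (-⅛*(-1/34) + 3127) + (-1151*½ - 998*(-1/490)) = (1/272 + 3127) + (-1151/2 + 499/245) = 850545/272 - 280997/490 = 170167933/66640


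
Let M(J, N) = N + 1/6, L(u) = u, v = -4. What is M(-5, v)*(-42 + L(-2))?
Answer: 506/3 ≈ 168.67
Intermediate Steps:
M(J, N) = ⅙ + N (M(J, N) = N + ⅙ = ⅙ + N)
M(-5, v)*(-42 + L(-2)) = (⅙ - 4)*(-42 - 2) = -23/6*(-44) = 506/3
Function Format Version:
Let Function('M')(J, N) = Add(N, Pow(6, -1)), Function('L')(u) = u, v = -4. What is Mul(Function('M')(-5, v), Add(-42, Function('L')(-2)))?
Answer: Rational(506, 3) ≈ 168.67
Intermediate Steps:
Function('M')(J, N) = Add(Rational(1, 6), N) (Function('M')(J, N) = Add(N, Rational(1, 6)) = Add(Rational(1, 6), N))
Mul(Function('M')(-5, v), Add(-42, Function('L')(-2))) = Mul(Add(Rational(1, 6), -4), Add(-42, -2)) = Mul(Rational(-23, 6), -44) = Rational(506, 3)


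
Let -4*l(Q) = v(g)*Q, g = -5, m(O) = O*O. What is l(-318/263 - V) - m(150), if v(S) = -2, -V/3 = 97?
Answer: -11758785/526 ≈ -22355.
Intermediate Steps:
V = -291 (V = -3*97 = -291)
m(O) = O²
l(Q) = Q/2 (l(Q) = -(-1)*Q/2 = Q/2)
l(-318/263 - V) - m(150) = (-318/263 - 1*(-291))/2 - 1*150² = (-318*1/263 + 291)/2 - 1*22500 = (-318/263 + 291)/2 - 22500 = (½)*(76215/263) - 22500 = 76215/526 - 22500 = -11758785/526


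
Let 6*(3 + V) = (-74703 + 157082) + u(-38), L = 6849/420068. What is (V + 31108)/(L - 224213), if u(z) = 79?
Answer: -18839209664/94184699635 ≈ -0.20002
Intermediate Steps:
L = 6849/420068 (L = 6849*(1/420068) = 6849/420068 ≈ 0.016304)
V = 13740 (V = -3 + ((-74703 + 157082) + 79)/6 = -3 + (82379 + 79)/6 = -3 + (⅙)*82458 = -3 + 13743 = 13740)
(V + 31108)/(L - 224213) = (13740 + 31108)/(6849/420068 - 224213) = 44848/(-94184699635/420068) = 44848*(-420068/94184699635) = -18839209664/94184699635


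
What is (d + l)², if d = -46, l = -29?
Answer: 5625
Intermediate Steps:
(d + l)² = (-46 - 29)² = (-75)² = 5625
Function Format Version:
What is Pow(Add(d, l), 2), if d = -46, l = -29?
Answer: 5625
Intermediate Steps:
Pow(Add(d, l), 2) = Pow(Add(-46, -29), 2) = Pow(-75, 2) = 5625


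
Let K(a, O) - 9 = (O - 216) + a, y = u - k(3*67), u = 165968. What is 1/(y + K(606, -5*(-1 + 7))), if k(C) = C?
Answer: 1/166136 ≈ 6.0192e-6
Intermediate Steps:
y = 165767 (y = 165968 - 3*67 = 165968 - 1*201 = 165968 - 201 = 165767)
K(a, O) = -207 + O + a (K(a, O) = 9 + ((O - 216) + a) = 9 + ((-216 + O) + a) = 9 + (-216 + O + a) = -207 + O + a)
1/(y + K(606, -5*(-1 + 7))) = 1/(165767 + (-207 - 5*(-1 + 7) + 606)) = 1/(165767 + (-207 - 5*6 + 606)) = 1/(165767 + (-207 - 30 + 606)) = 1/(165767 + 369) = 1/166136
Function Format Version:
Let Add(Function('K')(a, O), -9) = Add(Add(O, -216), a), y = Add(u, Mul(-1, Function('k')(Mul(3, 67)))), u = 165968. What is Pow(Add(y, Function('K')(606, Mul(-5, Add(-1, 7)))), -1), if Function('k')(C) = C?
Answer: Rational(1, 166136) ≈ 6.0192e-6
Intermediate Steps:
y = 165767 (y = Add(165968, Mul(-1, Mul(3, 67))) = Add(165968, Mul(-1, 201)) = Add(165968, -201) = 165767)
Function('K')(a, O) = Add(-207, O, a) (Function('K')(a, O) = Add(9, Add(Add(O, -216), a)) = Add(9, Add(Add(-216, O), a)) = Add(9, Add(-216, O, a)) = Add(-207, O, a))
Pow(Add(y, Function('K')(606, Mul(-5, Add(-1, 7)))), -1) = Pow(Add(165767, Add(-207, Mul(-5, Add(-1, 7)), 606)), -1) = Pow(Add(165767, Add(-207, Mul(-5, 6), 606)), -1) = Pow(Add(165767, Add(-207, -30, 606)), -1) = Pow(Add(165767, 369), -1) = Pow(166136, -1) = Rational(1, 166136)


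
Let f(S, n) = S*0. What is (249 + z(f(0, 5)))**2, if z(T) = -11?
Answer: 56644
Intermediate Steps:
f(S, n) = 0
(249 + z(f(0, 5)))**2 = (249 - 11)**2 = 238**2 = 56644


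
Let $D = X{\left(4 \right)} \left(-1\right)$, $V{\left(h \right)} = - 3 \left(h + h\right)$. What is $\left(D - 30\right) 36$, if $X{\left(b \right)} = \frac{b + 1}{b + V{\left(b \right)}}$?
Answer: $-1071$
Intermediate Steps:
$V{\left(h \right)} = - 6 h$ ($V{\left(h \right)} = - 3 \cdot 2 h = - 6 h$)
$X{\left(b \right)} = - \frac{1 + b}{5 b}$ ($X{\left(b \right)} = \frac{b + 1}{b - 6 b} = \frac{1 + b}{\left(-5\right) b} = \left(1 + b\right) \left(- \frac{1}{5 b}\right) = - \frac{1 + b}{5 b}$)
$D = \frac{1}{4}$ ($D = \frac{-1 - 4}{5 \cdot 4} \left(-1\right) = \frac{1}{5} \cdot \frac{1}{4} \left(-1 - 4\right) \left(-1\right) = \frac{1}{5} \cdot \frac{1}{4} \left(-5\right) \left(-1\right) = \left(- \frac{1}{4}\right) \left(-1\right) = \frac{1}{4} \approx 0.25$)
$\left(D - 30\right) 36 = \left(\frac{1}{4} - 30\right) 36 = \left(- \frac{119}{4}\right) 36 = -1071$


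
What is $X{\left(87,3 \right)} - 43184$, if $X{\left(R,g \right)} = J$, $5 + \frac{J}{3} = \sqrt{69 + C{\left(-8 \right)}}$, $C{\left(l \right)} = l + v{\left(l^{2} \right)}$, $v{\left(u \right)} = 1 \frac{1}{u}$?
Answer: $-43199 + \frac{3 \sqrt{3905}}{8} \approx -43176.0$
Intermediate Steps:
$v{\left(u \right)} = \frac{1}{u}$
$C{\left(l \right)} = l + \frac{1}{l^{2}}$
$J = -15 + \frac{3 \sqrt{3905}}{8}$ ($J = -15 + 3 \sqrt{69 - \left(8 - \frac{1}{64}\right)} = -15 + 3 \sqrt{69 + \left(-8 + \frac{1}{64}\right)} = -15 + 3 \sqrt{69 - \frac{511}{64}} = -15 + 3 \sqrt{\frac{3905}{64}} = -15 + 3 \frac{\sqrt{3905}}{8} = -15 + \frac{3 \sqrt{3905}}{8} \approx 8.4337$)
$X{\left(R,g \right)} = -15 + \frac{3 \sqrt{3905}}{8}$
$X{\left(87,3 \right)} - 43184 = \left(-15 + \frac{3 \sqrt{3905}}{8}\right) - 43184 = -43199 + \frac{3 \sqrt{3905}}{8}$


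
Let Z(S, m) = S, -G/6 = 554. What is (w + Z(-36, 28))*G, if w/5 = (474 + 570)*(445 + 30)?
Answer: -8241738336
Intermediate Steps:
G = -3324 (G = -6*554 = -3324)
w = 2479500 (w = 5*((474 + 570)*(445 + 30)) = 5*(1044*475) = 5*495900 = 2479500)
(w + Z(-36, 28))*G = (2479500 - 36)*(-3324) = 2479464*(-3324) = -8241738336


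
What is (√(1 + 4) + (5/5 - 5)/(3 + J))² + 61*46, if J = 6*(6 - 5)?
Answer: 227707/81 - 8*√5/9 ≈ 2809.2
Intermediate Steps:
J = 6 (J = 6*1 = 6)
(√(1 + 4) + (5/5 - 5)/(3 + J))² + 61*46 = (√(1 + 4) + (5/5 - 5)/(3 + 6))² + 61*46 = (√5 + (5*(⅕) - 5)/9)² + 2806 = (√5 + (1 - 5)*(⅑))² + 2806 = (√5 - 4*⅑)² + 2806 = (√5 - 4/9)² + 2806 = (-4/9 + √5)² + 2806 = 2806 + (-4/9 + √5)²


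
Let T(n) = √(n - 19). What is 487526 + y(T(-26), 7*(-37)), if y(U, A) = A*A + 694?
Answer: 555301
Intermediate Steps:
T(n) = √(-19 + n)
y(U, A) = 694 + A² (y(U, A) = A² + 694 = 694 + A²)
487526 + y(T(-26), 7*(-37)) = 487526 + (694 + (7*(-37))²) = 487526 + (694 + (-259)²) = 487526 + (694 + 67081) = 487526 + 67775 = 555301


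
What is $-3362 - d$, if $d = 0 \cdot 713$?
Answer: $-3362$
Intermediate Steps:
$d = 0$
$-3362 - d = -3362 - 0 = -3362 + 0 = -3362$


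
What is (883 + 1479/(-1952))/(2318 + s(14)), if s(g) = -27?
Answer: 1722137/4472032 ≈ 0.38509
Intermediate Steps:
(883 + 1479/(-1952))/(2318 + s(14)) = (883 + 1479/(-1952))/(2318 - 27) = (883 + 1479*(-1/1952))/2291 = (883 - 1479/1952)*(1/2291) = (1722137/1952)*(1/2291) = 1722137/4472032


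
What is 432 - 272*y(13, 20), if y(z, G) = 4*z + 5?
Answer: -15072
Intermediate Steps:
y(z, G) = 5 + 4*z
432 - 272*y(13, 20) = 432 - 272*(5 + 4*13) = 432 - 272*(5 + 52) = 432 - 272*57 = 432 - 15504 = -15072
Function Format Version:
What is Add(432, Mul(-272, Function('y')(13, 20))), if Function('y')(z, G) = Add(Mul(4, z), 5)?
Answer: -15072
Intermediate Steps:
Function('y')(z, G) = Add(5, Mul(4, z))
Add(432, Mul(-272, Function('y')(13, 20))) = Add(432, Mul(-272, Add(5, Mul(4, 13)))) = Add(432, Mul(-272, Add(5, 52))) = Add(432, Mul(-272, 57)) = Add(432, -15504) = -15072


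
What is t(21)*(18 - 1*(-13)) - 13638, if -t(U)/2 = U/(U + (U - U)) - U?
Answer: -12398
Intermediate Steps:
t(U) = -2 + 2*U (t(U) = -2*(U/(U + (U - U)) - U) = -2*(U/(U + 0) - U) = -2*(U/U - U) = -2*(1 - U) = -2 + 2*U)
t(21)*(18 - 1*(-13)) - 13638 = (-2 + 2*21)*(18 - 1*(-13)) - 13638 = (-2 + 42)*(18 + 13) - 13638 = 40*31 - 13638 = 1240 - 13638 = -12398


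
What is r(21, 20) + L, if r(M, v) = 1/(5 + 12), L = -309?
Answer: -5252/17 ≈ -308.94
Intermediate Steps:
r(M, v) = 1/17
r(21, 20) + L = 1/17 - 309 = -5252/17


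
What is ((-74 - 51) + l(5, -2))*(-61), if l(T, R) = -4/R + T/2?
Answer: 14701/2 ≈ 7350.5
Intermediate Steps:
l(T, R) = T/2 - 4/R (l(T, R) = -4/R + T*(1/2) = -4/R + T/2 = T/2 - 4/R)
((-74 - 51) + l(5, -2))*(-61) = ((-74 - 51) + ((1/2)*5 - 4/(-2)))*(-61) = (-125 + (5/2 - 4*(-1/2)))*(-61) = (-125 + (5/2 + 2))*(-61) = (-125 + 9/2)*(-61) = -241/2*(-61) = 14701/2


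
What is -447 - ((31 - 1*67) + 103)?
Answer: -514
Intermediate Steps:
-447 - ((31 - 1*67) + 103) = -447 - ((31 - 67) + 103) = -447 - (-36 + 103) = -447 - 1*67 = -447 - 67 = -514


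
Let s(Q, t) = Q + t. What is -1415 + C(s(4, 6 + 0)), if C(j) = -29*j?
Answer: -1705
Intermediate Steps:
-1415 + C(s(4, 6 + 0)) = -1415 - 29*(4 + (6 + 0)) = -1415 - 29*(4 + 6) = -1415 - 29*10 = -1415 - 290 = -1705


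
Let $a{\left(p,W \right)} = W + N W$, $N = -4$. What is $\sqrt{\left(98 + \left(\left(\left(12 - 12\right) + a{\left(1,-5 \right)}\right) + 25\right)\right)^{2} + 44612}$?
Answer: $2 \sqrt{15914} \approx 252.3$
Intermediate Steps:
$a{\left(p,W \right)} = - 3 W$ ($a{\left(p,W \right)} = W - 4 W = - 3 W$)
$\sqrt{\left(98 + \left(\left(\left(12 - 12\right) + a{\left(1,-5 \right)}\right) + 25\right)\right)^{2} + 44612} = \sqrt{\left(98 + \left(\left(\left(12 - 12\right) - -15\right) + 25\right)\right)^{2} + 44612} = \sqrt{\left(98 + \left(\left(0 + 15\right) + 25\right)\right)^{2} + 44612} = \sqrt{\left(98 + \left(15 + 25\right)\right)^{2} + 44612} = \sqrt{\left(98 + 40\right)^{2} + 44612} = \sqrt{138^{2} + 44612} = \sqrt{19044 + 44612} = \sqrt{63656} = 2 \sqrt{15914}$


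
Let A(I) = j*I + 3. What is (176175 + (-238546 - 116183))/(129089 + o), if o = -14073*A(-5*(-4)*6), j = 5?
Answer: 89277/4178465 ≈ 0.021366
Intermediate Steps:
A(I) = 3 + 5*I (A(I) = 5*I + 3 = 3 + 5*I)
o = -8486019 (o = -14073*(3 + 5*(-5*(-4)*6)) = -14073*(3 + 5*(20*6)) = -14073*(3 + 5*120) = -14073*(3 + 600) = -14073*603 = -8486019)
(176175 + (-238546 - 116183))/(129089 + o) = (176175 + (-238546 - 116183))/(129089 - 8486019) = (176175 - 354729)/(-8356930) = -178554*(-1/8356930) = 89277/4178465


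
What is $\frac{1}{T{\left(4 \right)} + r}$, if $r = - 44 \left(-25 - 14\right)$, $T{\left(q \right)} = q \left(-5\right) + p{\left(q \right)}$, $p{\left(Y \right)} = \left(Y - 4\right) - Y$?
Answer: $\frac{1}{1692} \approx 0.00059102$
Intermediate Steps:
$p{\left(Y \right)} = -4$ ($p{\left(Y \right)} = \left(-4 + Y\right) - Y = -4$)
$T{\left(q \right)} = -4 - 5 q$ ($T{\left(q \right)} = q \left(-5\right) - 4 = - 5 q - 4 = -4 - 5 q$)
$r = 1716$ ($r = \left(-44\right) \left(-39\right) = 1716$)
$\frac{1}{T{\left(4 \right)} + r} = \frac{1}{\left(-4 - 20\right) + 1716} = \frac{1}{-24 + 1716} = \frac{1}{1692}$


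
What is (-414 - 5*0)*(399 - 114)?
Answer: -117990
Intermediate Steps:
(-414 - 5*0)*(399 - 114) = (-414 + 0)*285 = -414*285 = -117990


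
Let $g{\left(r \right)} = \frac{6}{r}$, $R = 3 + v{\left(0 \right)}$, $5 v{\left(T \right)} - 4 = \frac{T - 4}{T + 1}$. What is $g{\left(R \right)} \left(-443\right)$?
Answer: $-886$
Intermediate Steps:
$v{\left(T \right)} = \frac{4}{5} + \frac{-4 + T}{5 \left(1 + T\right)}$ ($v{\left(T \right)} = \frac{4}{5} + \frac{\left(T - 4\right) \frac{1}{T + 1}}{5} = \frac{4}{5} + \frac{\left(-4 + T\right) \frac{1}{1 + T}}{5} = \frac{4}{5} + \frac{\frac{1}{1 + T} \left(-4 + T\right)}{5} = \frac{4}{5} + \frac{-4 + T}{5 \left(1 + T\right)}$)
$R = 3$ ($R = 3 + \frac{0}{1 + 0} = 3 + \frac{0}{1} = 3 + 0 \cdot 1 = 3 + 0 = 3$)
$g{\left(R \right)} \left(-443\right) = \frac{6}{3} \left(-443\right) = 6 \cdot \frac{1}{3} \left(-443\right) = 2 \left(-443\right) = -886$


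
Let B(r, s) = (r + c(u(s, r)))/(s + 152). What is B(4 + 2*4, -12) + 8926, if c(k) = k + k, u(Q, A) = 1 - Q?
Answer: 624839/70 ≈ 8926.3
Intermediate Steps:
c(k) = 2*k
B(r, s) = (2 + r - 2*s)/(152 + s) (B(r, s) = (r + 2*(1 - s))/(s + 152) = (r + (2 - 2*s))/(152 + s) = (2 + r - 2*s)/(152 + s))
B(4 + 2*4, -12) + 8926 = (2 + (4 + 2*4) - 2*(-12))/(152 - 12) + 8926 = (2 + (4 + 8) + 24)/140 + 8926 = (2 + 12 + 24)/140 + 8926 = (1/140)*38 + 8926 = 19/70 + 8926 = 624839/70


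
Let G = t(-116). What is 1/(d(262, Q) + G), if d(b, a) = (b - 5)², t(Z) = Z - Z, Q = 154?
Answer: 1/66049 ≈ 1.5140e-5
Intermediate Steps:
t(Z) = 0
d(b, a) = (-5 + b)²
G = 0
1/(d(262, Q) + G) = 1/((-5 + 262)² + 0) = 1/(257² + 0) = 1/(66049 + 0) = 1/66049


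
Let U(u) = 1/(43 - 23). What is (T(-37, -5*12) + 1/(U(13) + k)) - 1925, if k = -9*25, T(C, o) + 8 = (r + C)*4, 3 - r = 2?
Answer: -9344443/4499 ≈ -2077.0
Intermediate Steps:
r = 1 (r = 3 - 1*2 = 3 - 2 = 1)
T(C, o) = -4 + 4*C (T(C, o) = -8 + (1 + C)*4 = -8 + (4 + 4*C) = -4 + 4*C)
U(u) = 1/20
k = -225
(T(-37, -5*12) + 1/(U(13) + k)) - 1925 = ((-4 + 4*(-37)) + 1/(1/20 - 225)) - 1925 = ((-4 - 148) + 1/(-4499/20)) - 1925 = (-152 - 20/4499) - 1925 = -683868/4499 - 1925 = -9344443/4499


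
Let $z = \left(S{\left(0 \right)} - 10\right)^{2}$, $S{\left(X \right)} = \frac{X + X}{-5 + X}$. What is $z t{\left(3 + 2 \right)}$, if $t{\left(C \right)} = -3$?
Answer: $-300$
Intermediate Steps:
$S{\left(X \right)} = \frac{2 X}{-5 + X}$
$z = 100$ ($z = \left(2 \cdot 0 \frac{1}{-5 + 0} - 10\right)^{2} = \left(2 \cdot 0 \frac{1}{-5} - 10\right)^{2} = \left(2 \cdot 0 \left(- \frac{1}{5}\right) - 10\right)^{2} = \left(0 - 10\right)^{2} = \left(-10\right)^{2} = 100$)
$z t{\left(3 + 2 \right)} = 100 \left(-3\right) = -300$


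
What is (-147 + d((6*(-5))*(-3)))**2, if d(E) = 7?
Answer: 19600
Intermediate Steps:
(-147 + d((6*(-5))*(-3)))**2 = (-147 + 7)**2 = (-140)**2 = 19600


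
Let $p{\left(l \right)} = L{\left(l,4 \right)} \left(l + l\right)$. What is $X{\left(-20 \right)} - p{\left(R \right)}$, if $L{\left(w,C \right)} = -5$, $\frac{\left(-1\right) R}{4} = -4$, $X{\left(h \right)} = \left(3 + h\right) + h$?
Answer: $123$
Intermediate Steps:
$X{\left(h \right)} = 3 + 2 h$
$R = 16$ ($R = \left(-4\right) \left(-4\right) = 16$)
$p{\left(l \right)} = - 10 l$ ($p{\left(l \right)} = - 5 \left(l + l\right) = - 5 \cdot 2 l = - 10 l$)
$X{\left(-20 \right)} - p{\left(R \right)} = \left(3 + 2 \left(-20\right)\right) - \left(-10\right) 16 = \left(3 - 40\right) - -160 = -37 + 160 = 123$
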